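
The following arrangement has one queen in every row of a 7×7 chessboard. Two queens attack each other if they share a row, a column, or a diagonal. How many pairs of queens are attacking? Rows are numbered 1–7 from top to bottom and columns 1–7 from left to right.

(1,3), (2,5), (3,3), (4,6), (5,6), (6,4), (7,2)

Same column: (1,3)–(3,3) (column 3); (4,6)–(5,6) (column 6).
Same diagonal: (1,3)–(4,6) (|1−4| = |3−6| = 3); (4,6)–(6,4) (|4−6| = |6−4| = 2).
Total attacking pairs: 4.

4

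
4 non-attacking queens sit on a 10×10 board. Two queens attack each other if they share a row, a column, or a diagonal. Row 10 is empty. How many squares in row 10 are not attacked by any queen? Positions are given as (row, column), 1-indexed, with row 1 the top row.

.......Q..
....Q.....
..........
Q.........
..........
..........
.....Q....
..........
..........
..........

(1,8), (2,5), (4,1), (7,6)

(1,8) attacks row 10 at column 8.
(2,5) attacks row 10 at column 5.
(4,1) attacks row 10 at column 1 and diagonals 7.
(7,6) attacks row 10 at column 6 and diagonals 3, 9.
Attacked columns: {1, 3, 5, 6, 7, 8, 9}. Safe: {2, 4, 10}.

3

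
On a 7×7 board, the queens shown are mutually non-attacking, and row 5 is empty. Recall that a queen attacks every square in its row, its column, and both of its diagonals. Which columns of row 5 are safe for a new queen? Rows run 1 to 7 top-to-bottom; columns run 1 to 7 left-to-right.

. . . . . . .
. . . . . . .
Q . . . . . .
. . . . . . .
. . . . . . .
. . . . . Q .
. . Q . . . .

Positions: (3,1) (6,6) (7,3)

(3,1) attacks row 5 at column 1 and diagonals 3.
(6,6) attacks row 5 at column 6 and diagonals 5, 7.
(7,3) attacks row 5 at column 3 and diagonals 1, 5.
Attacked columns: {1, 3, 5, 6, 7}. Safe: {2, 4}.

columns 2, 4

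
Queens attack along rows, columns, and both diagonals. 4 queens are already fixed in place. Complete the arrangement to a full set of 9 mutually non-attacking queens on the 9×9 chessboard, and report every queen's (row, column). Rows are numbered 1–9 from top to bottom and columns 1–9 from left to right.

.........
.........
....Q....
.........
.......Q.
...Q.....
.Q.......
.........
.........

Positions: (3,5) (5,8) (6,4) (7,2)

Row 1: attacked by (3,5)→{3,5,7}; (5,8)→{4,8}; (6,4)→{4,9}; (7,2)→{2,8}. Safe: 1, 6. Place at column 6.
Row 2: attacked by (1,6)→{5,6,7}; (3,5)→{4,5,6}; (5,8)→{5,8}; (6,4)→{4,8}; (7,2)→{2,7}. Safe: 1, 3, 9. Place at column 9.
Row 4: attacked by (1,6)→{3,6,9}; (2,9)→{7,9}; (3,5)→{4,5,6}; (5,8)→{7,8,9}; (6,4)→{2,4,6}; (7,2)→{2,5}. Safe: 1. Place at column 1.
Row 8: attacked by (1,6)→{6}; (2,9)→{3,9}; (3,5)→{5}; (4,1)→{1,5}; (5,8)→{5,8}; (6,4)→{2,4,6}; (7,2)→{1,2,3}. Safe: 7. Place at column 7.
Row 9: attacked by (1,6)→{6}; (2,9)→{2,9}; (3,5)→{5}; (4,1)→{1,6}; (5,8)→{4,8}; (6,4)→{1,4,7}; (7,2)→{2,4}; (8,7)→{6,7,8}. Safe: 3. Place at column 3.
Columns [6, 9, 5, 1, 8, 4, 2, 7, 3], r−c [-5, -7, -2, 3, -3, 2, 5, 1, 6], r+c [7, 11, 8, 5, 13, 10, 9, 15, 12] are all distinct, so no two queens attack.

(1,6) (2,9) (3,5) (4,1) (5,8) (6,4) (7,2) (8,7) (9,3)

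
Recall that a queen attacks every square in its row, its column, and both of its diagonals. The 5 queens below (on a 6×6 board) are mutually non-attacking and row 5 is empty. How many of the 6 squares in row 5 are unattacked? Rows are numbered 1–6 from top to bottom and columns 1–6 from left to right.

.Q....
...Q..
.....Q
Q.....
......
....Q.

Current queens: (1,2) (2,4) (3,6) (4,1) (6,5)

1

(1,2) attacks row 5 at column 2 and diagonals 6.
(2,4) attacks row 5 at column 4 and diagonals 1.
(3,6) attacks row 5 at column 6 and diagonals 4.
(4,1) attacks row 5 at column 1 and diagonals 2.
(6,5) attacks row 5 at column 5 and diagonals 4, 6.
Attacked columns: {1, 2, 4, 5, 6}. Safe: {3}.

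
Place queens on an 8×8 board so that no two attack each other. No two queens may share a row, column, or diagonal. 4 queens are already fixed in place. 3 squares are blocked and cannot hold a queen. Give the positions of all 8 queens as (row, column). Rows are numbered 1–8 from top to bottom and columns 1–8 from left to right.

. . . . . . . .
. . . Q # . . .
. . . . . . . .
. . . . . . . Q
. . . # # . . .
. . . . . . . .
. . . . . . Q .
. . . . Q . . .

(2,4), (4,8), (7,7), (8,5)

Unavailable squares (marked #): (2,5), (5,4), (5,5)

(1,2) (2,4) (3,6) (4,8) (5,3) (6,1) (7,7) (8,5)

Row 1: attacked by (2,4)→{3,4,5}; (4,8)→{5,8}; (7,7)→{1,7}; (8,5)→{5}. Safe: 2, 6. Place at column 2.
Row 3: attacked by (1,2)→{2,4}; (2,4)→{3,4,5}; (4,8)→{7,8}; (7,7)→{3,7}; (8,5)→{5}. Safe: 1, 6. Place at column 6.
Row 5: attacked by (1,2)→{2,6}; (2,4)→{1,4,7}; (3,6)→{4,6,8}; (4,8)→{7,8}; (7,7)→{5,7}; (8,5)→{2,5,8}. Blocked: 4,5. Safe: 3. Place at column 3.
Row 6: attacked by (1,2)→{2,7}; (2,4)→{4,8}; (3,6)→{3,6}; (4,8)→{6,8}; (5,3)→{2,3,4}; (7,7)→{6,7,8}; (8,5)→{3,5,7}. Safe: 1. Place at column 1.
Columns [2, 4, 6, 8, 3, 1, 7, 5], r−c [-1, -2, -3, -4, 2, 5, 0, 3], r+c [3, 6, 9, 12, 8, 7, 14, 13] are all distinct, so no two queens attack.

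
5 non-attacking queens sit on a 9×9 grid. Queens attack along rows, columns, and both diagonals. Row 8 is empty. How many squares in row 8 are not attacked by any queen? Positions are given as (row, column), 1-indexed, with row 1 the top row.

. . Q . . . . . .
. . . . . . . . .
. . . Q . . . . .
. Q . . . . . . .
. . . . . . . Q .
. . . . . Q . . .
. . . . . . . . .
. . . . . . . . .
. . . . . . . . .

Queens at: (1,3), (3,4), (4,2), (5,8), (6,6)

(1,3) attacks row 8 at column 3.
(3,4) attacks row 8 at column 4 and diagonals 9.
(4,2) attacks row 8 at column 2 and diagonals 6.
(5,8) attacks row 8 at column 8 and diagonals 5.
(6,6) attacks row 8 at column 6 and diagonals 4, 8.
Attacked columns: {2, 3, 4, 5, 6, 8, 9}. Safe: {1, 7}.

2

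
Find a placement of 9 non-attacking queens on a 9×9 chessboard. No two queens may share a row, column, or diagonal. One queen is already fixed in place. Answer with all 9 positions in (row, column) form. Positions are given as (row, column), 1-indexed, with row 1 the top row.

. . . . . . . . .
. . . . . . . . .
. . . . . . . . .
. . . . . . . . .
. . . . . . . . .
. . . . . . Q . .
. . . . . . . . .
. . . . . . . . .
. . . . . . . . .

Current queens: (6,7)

(1,3) (2,5) (3,9) (4,2) (5,4) (6,7) (7,1) (8,8) (9,6)

Row 1: attacked by (6,7)→{2,7}. Safe: 1, 3, 4, 5, 6, 8, 9. Place at column 3.
Row 2: attacked by (1,3)→{2,3,4}; (6,7)→{3,7}. Safe: 1, 5, 6, 8, 9. Place at column 5.
Row 3: attacked by (1,3)→{1,3,5}; (2,5)→{4,5,6}; (6,7)→{4,7}. Safe: 2, 8, 9. Place at column 9.
Row 4: attacked by (1,3)→{3,6}; (2,5)→{3,5,7}; (3,9)→{8,9}; (6,7)→{5,7,9}. Safe: 1, 2, 4. Place at column 2.
Row 5: attacked by (1,3)→{3,7}; (2,5)→{2,5,8}; (3,9)→{7,9}; (4,2)→{1,2,3}; (6,7)→{6,7,8}. Safe: 4. Place at column 4.
Row 7: attacked by (1,3)→{3,9}; (2,5)→{5}; (3,9)→{5,9}; (4,2)→{2,5}; (5,4)→{2,4,6}; (6,7)→{6,7,8}. Safe: 1. Place at column 1.
Row 8: attacked by (1,3)→{3}; (2,5)→{5}; (3,9)→{4,9}; (4,2)→{2,6}; (5,4)→{1,4,7}; (6,7)→{5,7,9}; (7,1)→{1,2}. Safe: 8. Place at column 8.
Row 9: attacked by (1,3)→{3}; (2,5)→{5}; (3,9)→{3,9}; (4,2)→{2,7}; (5,4)→{4,8}; (6,7)→{4,7}; (7,1)→{1,3}; (8,8)→{7,8,9}. Safe: 6. Place at column 6.
Columns [3, 5, 9, 2, 4, 7, 1, 8, 6], r−c [-2, -3, -6, 2, 1, -1, 6, 0, 3], r+c [4, 7, 12, 6, 9, 13, 8, 16, 15] are all distinct, so no two queens attack.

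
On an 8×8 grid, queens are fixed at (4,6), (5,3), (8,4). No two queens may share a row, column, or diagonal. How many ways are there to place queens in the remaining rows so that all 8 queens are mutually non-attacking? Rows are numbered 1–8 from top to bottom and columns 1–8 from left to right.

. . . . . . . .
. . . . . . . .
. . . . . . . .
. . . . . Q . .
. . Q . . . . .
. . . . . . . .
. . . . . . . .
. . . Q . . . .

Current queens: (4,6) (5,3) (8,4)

3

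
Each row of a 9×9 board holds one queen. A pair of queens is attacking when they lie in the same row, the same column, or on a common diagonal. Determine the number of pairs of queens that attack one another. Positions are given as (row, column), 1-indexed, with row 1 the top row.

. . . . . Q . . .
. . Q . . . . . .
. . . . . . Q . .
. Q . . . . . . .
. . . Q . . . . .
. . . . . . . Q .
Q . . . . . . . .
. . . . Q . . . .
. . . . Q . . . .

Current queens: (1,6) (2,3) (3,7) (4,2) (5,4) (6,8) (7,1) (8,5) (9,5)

2

Same column: (8,5)–(9,5) (column 5).
Same diagonal: (6,8)–(9,5) (|6−9| = |8−5| = 3).
Total attacking pairs: 2.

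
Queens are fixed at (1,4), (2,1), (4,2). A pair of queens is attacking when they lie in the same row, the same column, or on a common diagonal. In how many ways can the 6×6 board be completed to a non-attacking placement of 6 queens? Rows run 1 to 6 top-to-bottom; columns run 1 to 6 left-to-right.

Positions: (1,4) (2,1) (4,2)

1

Branch on row 3: col 5 → 1.
Sum: 1 = 1.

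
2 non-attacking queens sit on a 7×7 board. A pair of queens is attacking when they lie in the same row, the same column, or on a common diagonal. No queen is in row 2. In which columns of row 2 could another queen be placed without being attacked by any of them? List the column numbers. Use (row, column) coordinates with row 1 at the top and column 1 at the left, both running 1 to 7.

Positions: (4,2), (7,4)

columns 1, 3, 5, 6, 7

(4,2) attacks row 2 at column 2 and diagonals 4.
(7,4) attacks row 2 at column 4.
Attacked columns: {2, 4}. Safe: {1, 3, 5, 6, 7}.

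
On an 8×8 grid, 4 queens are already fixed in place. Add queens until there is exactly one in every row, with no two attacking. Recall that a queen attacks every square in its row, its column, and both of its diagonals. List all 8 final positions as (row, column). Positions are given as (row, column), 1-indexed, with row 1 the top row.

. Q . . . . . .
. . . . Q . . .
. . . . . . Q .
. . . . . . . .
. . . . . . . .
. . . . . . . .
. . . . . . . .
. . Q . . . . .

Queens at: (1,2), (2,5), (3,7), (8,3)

(1,2) (2,5) (3,7) (4,4) (5,1) (6,8) (7,6) (8,3)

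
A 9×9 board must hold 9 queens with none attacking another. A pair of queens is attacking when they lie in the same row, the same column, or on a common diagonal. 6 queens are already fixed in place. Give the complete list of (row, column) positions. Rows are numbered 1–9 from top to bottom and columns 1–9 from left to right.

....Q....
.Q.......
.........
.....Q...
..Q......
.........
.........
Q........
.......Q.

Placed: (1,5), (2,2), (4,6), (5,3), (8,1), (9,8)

Row 3: attacked by (1,5)→{3,5,7}; (2,2)→{1,2,3}; (4,6)→{5,6,7}; (5,3)→{1,3,5}; (8,1)→{1,6}; (9,8)→{2,8}. Safe: 4, 9. Place at column 9.
Row 6: attacked by (1,5)→{5}; (2,2)→{2,6}; (3,9)→{6,9}; (4,6)→{4,6,8}; (5,3)→{2,3,4}; (8,1)→{1,3}; (9,8)→{5,8}. Safe: 7. Place at column 7.
Row 7: attacked by (1,5)→{5}; (2,2)→{2,7}; (3,9)→{5,9}; (4,6)→{3,6,9}; (5,3)→{1,3,5}; (6,7)→{6,7,8}; (8,1)→{1,2}; (9,8)→{6,8}. Safe: 4. Place at column 4.
Columns [5, 2, 9, 6, 3, 7, 4, 1, 8], r−c [-4, 0, -6, -2, 2, -1, 3, 7, 1], r+c [6, 4, 12, 10, 8, 13, 11, 9, 17] are all distinct, so no two queens attack.

(1,5) (2,2) (3,9) (4,6) (5,3) (6,7) (7,4) (8,1) (9,8)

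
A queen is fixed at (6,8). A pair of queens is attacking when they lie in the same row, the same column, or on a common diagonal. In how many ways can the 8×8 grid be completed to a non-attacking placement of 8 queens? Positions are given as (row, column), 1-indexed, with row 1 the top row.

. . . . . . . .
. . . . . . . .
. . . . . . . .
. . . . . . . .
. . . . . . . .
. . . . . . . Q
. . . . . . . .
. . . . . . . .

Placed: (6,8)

16

Branch on row 1: col 1 → 0; col 2 → 3; col 4 → 4; col 5 → 4; col 6 → 4; col 7 → 1.
Sum: 0 + 3 + 4 + 4 + 4 + 1 = 16.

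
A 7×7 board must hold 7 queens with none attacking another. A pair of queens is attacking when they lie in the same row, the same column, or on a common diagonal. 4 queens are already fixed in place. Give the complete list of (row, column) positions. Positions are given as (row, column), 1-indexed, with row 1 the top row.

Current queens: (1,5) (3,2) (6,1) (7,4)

(1,5) (2,7) (3,2) (4,6) (5,3) (6,1) (7,4)

Row 2: attacked by (1,5)→{4,5,6}; (3,2)→{1,2,3}; (6,1)→{1,5}; (7,4)→{4}. Safe: 7. Place at column 7.
Row 4: attacked by (1,5)→{2,5}; (2,7)→{5,7}; (3,2)→{1,2,3}; (6,1)→{1,3}; (7,4)→{1,4,7}. Safe: 6. Place at column 6.
Row 5: attacked by (1,5)→{1,5}; (2,7)→{4,7}; (3,2)→{2,4}; (4,6)→{5,6,7}; (6,1)→{1,2}; (7,4)→{2,4,6}. Safe: 3. Place at column 3.
Columns [5, 7, 2, 6, 3, 1, 4], r−c [-4, -5, 1, -2, 2, 5, 3], r+c [6, 9, 5, 10, 8, 7, 11] are all distinct, so no two queens attack.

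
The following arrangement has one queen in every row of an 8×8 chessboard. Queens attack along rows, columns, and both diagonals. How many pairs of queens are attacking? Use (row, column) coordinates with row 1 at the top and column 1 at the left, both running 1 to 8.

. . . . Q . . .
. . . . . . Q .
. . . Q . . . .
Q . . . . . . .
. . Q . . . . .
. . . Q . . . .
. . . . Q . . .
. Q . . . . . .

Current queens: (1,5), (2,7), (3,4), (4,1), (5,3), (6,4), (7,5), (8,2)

6

Same column: (1,5)–(7,5) (column 5); (3,4)–(6,4) (column 4).
Same diagonal: (5,3)–(6,4) (|5−6| = |3−4| = 1); (5,3)–(7,5) (|5−7| = |3−5| = 2); (6,4)–(7,5) (|6−7| = |4−5| = 1); (6,4)–(8,2) (|6−8| = |4−2| = 2).
Total attacking pairs: 6.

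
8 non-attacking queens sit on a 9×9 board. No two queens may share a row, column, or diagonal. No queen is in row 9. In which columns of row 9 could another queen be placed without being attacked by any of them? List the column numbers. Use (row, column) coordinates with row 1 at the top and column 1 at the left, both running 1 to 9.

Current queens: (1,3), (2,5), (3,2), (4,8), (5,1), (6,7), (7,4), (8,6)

columns 9

(1,3) attacks row 9 at column 3.
(2,5) attacks row 9 at column 5.
(3,2) attacks row 9 at column 2 and diagonals 8.
(4,8) attacks row 9 at column 8 and diagonals 3.
(5,1) attacks row 9 at column 1 and diagonals 5.
(6,7) attacks row 9 at column 7 and diagonals 4.
(7,4) attacks row 9 at column 4 and diagonals 2, 6.
(8,6) attacks row 9 at column 6 and diagonals 5, 7.
Attacked columns: {1, 2, 3, 4, 5, 6, 7, 8}. Safe: {9}.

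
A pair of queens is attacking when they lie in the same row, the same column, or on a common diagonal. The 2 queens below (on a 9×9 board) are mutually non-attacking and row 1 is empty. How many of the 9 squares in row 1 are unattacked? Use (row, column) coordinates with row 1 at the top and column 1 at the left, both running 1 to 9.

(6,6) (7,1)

(6,6) attacks row 1 at column 6 and diagonals 1.
(7,1) attacks row 1 at column 1 and diagonals 7.
Attacked columns: {1, 6, 7}. Safe: {2, 3, 4, 5, 8, 9}.

6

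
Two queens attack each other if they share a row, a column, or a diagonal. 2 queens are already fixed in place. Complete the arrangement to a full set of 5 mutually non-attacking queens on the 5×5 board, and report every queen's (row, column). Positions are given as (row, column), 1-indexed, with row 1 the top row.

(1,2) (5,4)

(1,2) (2,5) (3,3) (4,1) (5,4)

Row 2: attacked by (1,2)→{1,2,3}; (5,4)→{1,4}. Safe: 5. Place at column 5.
Row 3: attacked by (1,2)→{2,4}; (2,5)→{4,5}; (5,4)→{2,4}. Safe: 1, 3. Place at column 3.
Row 4: attacked by (1,2)→{2,5}; (2,5)→{3,5}; (3,3)→{2,3,4}; (5,4)→{3,4,5}. Safe: 1. Place at column 1.
Columns [2, 5, 3, 1, 4], r−c [-1, -3, 0, 3, 1], r+c [3, 7, 6, 5, 9] are all distinct, so no two queens attack.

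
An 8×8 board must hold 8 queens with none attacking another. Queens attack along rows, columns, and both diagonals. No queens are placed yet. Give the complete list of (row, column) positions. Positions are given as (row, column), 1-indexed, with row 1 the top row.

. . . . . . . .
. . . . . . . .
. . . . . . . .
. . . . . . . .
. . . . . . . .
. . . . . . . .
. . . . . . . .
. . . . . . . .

(1,1) (2,5) (3,8) (4,6) (5,3) (6,7) (7,2) (8,4)

Row 1: Safe: 1, 2, 3, 4, 5, 6, 7, 8. Place at column 1.
Row 2: attacked by (1,1)→{1,2}. Safe: 3, 4, 5, 6, 7, 8. Place at column 5.
Row 3: attacked by (1,1)→{1,3}; (2,5)→{4,5,6}. Safe: 2, 7, 8. Place at column 8.
Row 4: attacked by (1,1)→{1,4}; (2,5)→{3,5,7}; (3,8)→{7,8}. Safe: 2, 6. Place at column 6.
Row 5: attacked by (1,1)→{1,5}; (2,5)→{2,5,8}; (3,8)→{6,8}; (4,6)→{5,6,7}. Safe: 3, 4. Place at column 3.
Row 6: attacked by (1,1)→{1,6}; (2,5)→{1,5}; (3,8)→{5,8}; (4,6)→{4,6,8}; (5,3)→{2,3,4}. Safe: 7. Place at column 7.
Row 7: attacked by (1,1)→{1,7}; (2,5)→{5}; (3,8)→{4,8}; (4,6)→{3,6}; (5,3)→{1,3,5}; (6,7)→{6,7,8}. Safe: 2. Place at column 2.
Row 8: attacked by (1,1)→{1,8}; (2,5)→{5}; (3,8)→{3,8}; (4,6)→{2,6}; (5,3)→{3,6}; (6,7)→{5,7}; (7,2)→{1,2,3}. Safe: 4. Place at column 4.
Columns [1, 5, 8, 6, 3, 7, 2, 4], r−c [0, -3, -5, -2, 2, -1, 5, 4], r+c [2, 7, 11, 10, 8, 13, 9, 12] are all distinct, so no two queens attack.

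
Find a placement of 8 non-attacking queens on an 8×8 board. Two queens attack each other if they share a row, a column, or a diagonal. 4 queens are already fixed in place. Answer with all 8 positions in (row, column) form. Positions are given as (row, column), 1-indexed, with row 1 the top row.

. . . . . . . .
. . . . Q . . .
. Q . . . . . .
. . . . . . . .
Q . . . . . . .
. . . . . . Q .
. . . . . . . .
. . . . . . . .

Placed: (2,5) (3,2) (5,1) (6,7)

Row 1: attacked by (2,5)→{4,5,6}; (3,2)→{2,4}; (5,1)→{1,5}; (6,7)→{2,7}. Safe: 3, 8. Place at column 3.
Row 4: attacked by (1,3)→{3,6}; (2,5)→{3,5,7}; (3,2)→{1,2,3}; (5,1)→{1,2}; (6,7)→{5,7}. Safe: 4, 8. Place at column 8.
Row 7: attacked by (1,3)→{3}; (2,5)→{5}; (3,2)→{2,6}; (4,8)→{5,8}; (5,1)→{1,3}; (6,7)→{6,7,8}. Safe: 4. Place at column 4.
Row 8: attacked by (1,3)→{3}; (2,5)→{5}; (3,2)→{2,7}; (4,8)→{4,8}; (5,1)→{1,4}; (6,7)→{5,7}; (7,4)→{3,4,5}. Safe: 6. Place at column 6.
Columns [3, 5, 2, 8, 1, 7, 4, 6], r−c [-2, -3, 1, -4, 4, -1, 3, 2], r+c [4, 7, 5, 12, 6, 13, 11, 14] are all distinct, so no two queens attack.

(1,3) (2,5) (3,2) (4,8) (5,1) (6,7) (7,4) (8,6)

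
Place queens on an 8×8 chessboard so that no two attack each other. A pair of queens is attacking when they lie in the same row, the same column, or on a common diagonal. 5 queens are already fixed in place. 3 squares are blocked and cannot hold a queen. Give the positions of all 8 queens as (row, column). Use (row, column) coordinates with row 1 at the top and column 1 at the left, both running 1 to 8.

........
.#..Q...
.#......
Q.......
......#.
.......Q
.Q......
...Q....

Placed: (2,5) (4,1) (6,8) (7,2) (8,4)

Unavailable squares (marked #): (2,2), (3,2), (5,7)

Row 1: attacked by (2,5)→{4,5,6}; (4,1)→{1,4}; (6,8)→{3,8}; (7,2)→{2,8}; (8,4)→{4}. Safe: 7. Place at column 7.
Row 3: attacked by (1,7)→{5,7}; (2,5)→{4,5,6}; (4,1)→{1,2}; (6,8)→{5,8}; (7,2)→{2,6}; (8,4)→{4}. Blocked: 2. Safe: 3. Place at column 3.
Row 5: attacked by (1,7)→{3,7}; (2,5)→{2,5,8}; (3,3)→{1,3,5}; (4,1)→{1,2}; (6,8)→{7,8}; (7,2)→{2,4}; (8,4)→{1,4,7}. Blocked: 7. Safe: 6. Place at column 6.
Columns [7, 5, 3, 1, 6, 8, 2, 4], r−c [-6, -3, 0, 3, -1, -2, 5, 4], r+c [8, 7, 6, 5, 11, 14, 9, 12] are all distinct, so no two queens attack.

(1,7) (2,5) (3,3) (4,1) (5,6) (6,8) (7,2) (8,4)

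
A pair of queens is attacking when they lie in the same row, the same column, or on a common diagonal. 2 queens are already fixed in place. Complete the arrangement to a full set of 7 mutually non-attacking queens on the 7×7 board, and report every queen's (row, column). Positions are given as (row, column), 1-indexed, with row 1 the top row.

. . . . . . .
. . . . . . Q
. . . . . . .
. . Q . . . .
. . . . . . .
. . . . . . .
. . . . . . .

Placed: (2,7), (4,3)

Row 1: attacked by (2,7)→{6,7}; (4,3)→{3,6}. Safe: 1, 2, 4, 5. Place at column 2.
Row 3: attacked by (1,2)→{2,4}; (2,7)→{6,7}; (4,3)→{2,3,4}. Safe: 1, 5. Place at column 5.
Row 5: attacked by (1,2)→{2,6}; (2,7)→{4,7}; (3,5)→{3,5,7}; (4,3)→{2,3,4}. Safe: 1. Place at column 1.
Row 6: attacked by (1,2)→{2,7}; (2,7)→{3,7}; (3,5)→{2,5}; (4,3)→{1,3,5}; (5,1)→{1,2}. Safe: 4, 6. Place at column 6.
Row 7: attacked by (1,2)→{2}; (2,7)→{2,7}; (3,5)→{1,5}; (4,3)→{3,6}; (5,1)→{1,3}; (6,6)→{5,6,7}. Safe: 4. Place at column 4.
Columns [2, 7, 5, 3, 1, 6, 4], r−c [-1, -5, -2, 1, 4, 0, 3], r+c [3, 9, 8, 7, 6, 12, 11] are all distinct, so no two queens attack.

(1,2) (2,7) (3,5) (4,3) (5,1) (6,6) (7,4)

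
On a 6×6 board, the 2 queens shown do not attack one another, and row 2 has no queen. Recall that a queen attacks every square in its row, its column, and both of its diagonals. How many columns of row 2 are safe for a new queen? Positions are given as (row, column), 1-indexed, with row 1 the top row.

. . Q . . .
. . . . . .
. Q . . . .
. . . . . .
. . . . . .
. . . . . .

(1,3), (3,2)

2

(1,3) attacks row 2 at column 3 and diagonals 2, 4.
(3,2) attacks row 2 at column 2 and diagonals 1, 3.
Attacked columns: {1, 2, 3, 4}. Safe: {5, 6}.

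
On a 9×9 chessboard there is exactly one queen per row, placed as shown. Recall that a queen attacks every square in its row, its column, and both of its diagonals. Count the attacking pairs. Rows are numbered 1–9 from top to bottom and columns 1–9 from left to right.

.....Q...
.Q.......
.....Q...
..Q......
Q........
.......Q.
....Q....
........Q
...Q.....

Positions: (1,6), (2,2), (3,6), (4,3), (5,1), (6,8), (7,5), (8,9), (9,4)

Same column: (1,6)–(3,6) (column 6).
Same diagonal: (1,6)–(4,3) (|1−4| = |6−3| = 3).
Total attacking pairs: 2.

2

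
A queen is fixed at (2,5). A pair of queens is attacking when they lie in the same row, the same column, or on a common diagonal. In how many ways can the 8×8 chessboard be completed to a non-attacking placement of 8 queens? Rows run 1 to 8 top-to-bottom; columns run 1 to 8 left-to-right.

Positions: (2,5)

Branch on row 1: col 1 → 1; col 2 → 2; col 3 → 4; col 7 → 1; col 8 → 0.
Sum: 1 + 2 + 4 + 1 + 0 = 8.

8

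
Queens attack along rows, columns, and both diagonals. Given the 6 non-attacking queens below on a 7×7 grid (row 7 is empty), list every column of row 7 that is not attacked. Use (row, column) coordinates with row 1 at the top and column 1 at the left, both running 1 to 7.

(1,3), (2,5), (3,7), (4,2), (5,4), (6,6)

(1,3) attacks row 7 at column 3.
(2,5) attacks row 7 at column 5.
(3,7) attacks row 7 at column 7 and diagonals 3.
(4,2) attacks row 7 at column 2 and diagonals 5.
(5,4) attacks row 7 at column 4 and diagonals 2, 6.
(6,6) attacks row 7 at column 6 and diagonals 5, 7.
Attacked columns: {2, 3, 4, 5, 6, 7}. Safe: {1}.

columns 1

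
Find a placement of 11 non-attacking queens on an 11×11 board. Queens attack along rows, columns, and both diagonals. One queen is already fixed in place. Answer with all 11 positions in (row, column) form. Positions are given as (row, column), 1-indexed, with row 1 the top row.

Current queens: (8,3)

Row 1: attacked by (8,3)→{3,10}. Safe: 1, 2, 4, 5, 6, 7, 8, 9, 11. Place at column 9.
Row 2: attacked by (1,9)→{8,9,10}; (8,3)→{3,9}. Safe: 1, 2, 4, 5, 6, 7, 11. Place at column 7.
Row 3: attacked by (1,9)→{7,9,11}; (2,7)→{6,7,8}; (8,3)→{3,8}. Safe: 1, 2, 4, 5, 10. Place at column 10.
Row 4: attacked by (1,9)→{6,9}; (2,7)→{5,7,9}; (3,10)→{9,10,11}; (8,3)→{3,7}. Safe: 1, 2, 4, 8. Place at column 4.
Row 5: attacked by (1,9)→{5,9}; (2,7)→{4,7,10}; (3,10)→{8,10}; (4,4)→{3,4,5}; (8,3)→{3,6}. Safe: 1, 2, 11. Place at column 1.
Row 6: attacked by (1,9)→{4,9}; (2,7)→{3,7,11}; (3,10)→{7,10}; (4,4)→{2,4,6}; (5,1)→{1,2}; (8,3)→{1,3,5}. Safe: 8. Place at column 8.
Row 7: attacked by (1,9)→{3,9}; (2,7)→{2,7}; (3,10)→{6,10}; (4,4)→{1,4,7}; (5,1)→{1,3}; (6,8)→{7,8,9}; (8,3)→{2,3,4}. Safe: 5, 11. Place at column 11.
Row 9: attacked by (1,9)→{1,9}; (2,7)→{7}; (3,10)→{4,10}; (4,4)→{4,9}; (5,1)→{1,5}; (6,8)→{5,8,11}; (7,11)→{9,11}; (8,3)→{2,3,4}. Safe: 6. Place at column 6.
Row 10: attacked by (1,9)→{9}; (2,7)→{7}; (3,10)→{3,10}; (4,4)→{4,10}; (5,1)→{1,6}; (6,8)→{4,8}; (7,11)→{8,11}; (8,3)→{1,3,5}; (9,6)→{5,6,7}. Safe: 2. Place at column 2.
Row 11: attacked by (1,9)→{9}; (2,7)→{7}; (3,10)→{2,10}; (4,4)→{4,11}; (5,1)→{1,7}; (6,8)→{3,8}; (7,11)→{7,11}; (8,3)→{3,6}; (9,6)→{4,6,8}; (10,2)→{1,2,3}. Safe: 5. Place at column 5.
Columns [9, 7, 10, 4, 1, 8, 11, 3, 6, 2, 5], r−c [-8, -5, -7, 0, 4, -2, -4, 5, 3, 8, 6], r+c [10, 9, 13, 8, 6, 14, 18, 11, 15, 12, 16] are all distinct, so no two queens attack.

(1,9) (2,7) (3,10) (4,4) (5,1) (6,8) (7,11) (8,3) (9,6) (10,2) (11,5)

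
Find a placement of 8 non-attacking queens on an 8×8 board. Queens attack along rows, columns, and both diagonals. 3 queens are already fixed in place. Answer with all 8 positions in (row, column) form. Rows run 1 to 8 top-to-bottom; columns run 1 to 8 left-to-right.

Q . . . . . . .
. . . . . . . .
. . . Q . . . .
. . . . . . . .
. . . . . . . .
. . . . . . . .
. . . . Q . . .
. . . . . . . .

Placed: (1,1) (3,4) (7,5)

Row 2: attacked by (1,1)→{1,2}; (3,4)→{3,4,5}; (7,5)→{5}. Safe: 6, 7, 8. Place at column 7.
Row 4: attacked by (1,1)→{1,4}; (2,7)→{5,7}; (3,4)→{3,4,5}; (7,5)→{2,5,8}. Safe: 6. Place at column 6.
Row 5: attacked by (1,1)→{1,5}; (2,7)→{4,7}; (3,4)→{2,4,6}; (4,6)→{5,6,7}; (7,5)→{3,5,7}. Safe: 8. Place at column 8.
Row 6: attacked by (1,1)→{1,6}; (2,7)→{3,7}; (3,4)→{1,4,7}; (4,6)→{4,6,8}; (5,8)→{7,8}; (7,5)→{4,5,6}. Safe: 2. Place at column 2.
Row 8: attacked by (1,1)→{1,8}; (2,7)→{1,7}; (3,4)→{4}; (4,6)→{2,6}; (5,8)→{5,8}; (6,2)→{2,4}; (7,5)→{4,5,6}. Safe: 3. Place at column 3.
Columns [1, 7, 4, 6, 8, 2, 5, 3], r−c [0, -5, -1, -2, -3, 4, 2, 5], r+c [2, 9, 7, 10, 13, 8, 12, 11] are all distinct, so no two queens attack.

(1,1) (2,7) (3,4) (4,6) (5,8) (6,2) (7,5) (8,3)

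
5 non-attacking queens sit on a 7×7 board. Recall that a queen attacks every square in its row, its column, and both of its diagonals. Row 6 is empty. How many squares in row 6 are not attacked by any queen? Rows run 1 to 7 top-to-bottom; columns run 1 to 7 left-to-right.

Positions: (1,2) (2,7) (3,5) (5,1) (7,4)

1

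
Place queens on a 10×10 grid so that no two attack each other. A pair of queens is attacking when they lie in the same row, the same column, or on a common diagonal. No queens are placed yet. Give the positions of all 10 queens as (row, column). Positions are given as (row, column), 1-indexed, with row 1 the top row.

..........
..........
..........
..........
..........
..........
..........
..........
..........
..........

(1,8) (2,10) (3,5) (4,2) (5,6) (6,1) (7,3) (8,7) (9,9) (10,4)

Row 1: Safe: 1, 2, 3, 4, 5, 6, 7, 8, 9, 10. Place at column 8.
Row 2: attacked by (1,8)→{7,8,9}. Safe: 1, 2, 3, 4, 5, 6, 10. Place at column 10.
Row 3: attacked by (1,8)→{6,8,10}; (2,10)→{9,10}. Safe: 1, 2, 3, 4, 5, 7. Place at column 5.
Row 4: attacked by (1,8)→{5,8}; (2,10)→{8,10}; (3,5)→{4,5,6}. Safe: 1, 2, 3, 7, 9. Place at column 2.
Row 5: attacked by (1,8)→{4,8}; (2,10)→{7,10}; (3,5)→{3,5,7}; (4,2)→{1,2,3}. Safe: 6, 9. Place at column 6.
Row 6: attacked by (1,8)→{3,8}; (2,10)→{6,10}; (3,5)→{2,5,8}; (4,2)→{2,4}; (5,6)→{5,6,7}. Safe: 1, 9. Place at column 1.
Row 7: attacked by (1,8)→{2,8}; (2,10)→{5,10}; (3,5)→{1,5,9}; (4,2)→{2,5}; (5,6)→{4,6,8}; (6,1)→{1,2}. Safe: 3, 7. Place at column 3.
Row 8: attacked by (1,8)→{1,8}; (2,10)→{4,10}; (3,5)→{5,10}; (4,2)→{2,6}; (5,6)→{3,6,9}; (6,1)→{1,3}; (7,3)→{2,3,4}. Safe: 7. Place at column 7.
Row 9: attacked by (1,8)→{8}; (2,10)→{3,10}; (3,5)→{5}; (4,2)→{2,7}; (5,6)→{2,6,10}; (6,1)→{1,4}; (7,3)→{1,3,5}; (8,7)→{6,7,8}. Safe: 9. Place at column 9.
Row 10: attacked by (1,8)→{8}; (2,10)→{2,10}; (3,5)→{5}; (4,2)→{2,8}; (5,6)→{1,6}; (6,1)→{1,5}; (7,3)→{3,6}; (8,7)→{5,7,9}; (9,9)→{8,9,10}. Safe: 4. Place at column 4.
Columns [8, 10, 5, 2, 6, 1, 3, 7, 9, 4], r−c [-7, -8, -2, 2, -1, 5, 4, 1, 0, 6], r+c [9, 12, 8, 6, 11, 7, 10, 15, 18, 14] are all distinct, so no two queens attack.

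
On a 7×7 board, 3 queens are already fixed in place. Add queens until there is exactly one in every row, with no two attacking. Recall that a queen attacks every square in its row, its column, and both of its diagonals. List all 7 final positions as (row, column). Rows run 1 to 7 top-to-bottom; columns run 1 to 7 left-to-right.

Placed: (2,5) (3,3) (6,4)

(1,7) (2,5) (3,3) (4,1) (5,6) (6,4) (7,2)

Row 1: attacked by (2,5)→{4,5,6}; (3,3)→{1,3,5}; (6,4)→{4}. Safe: 2, 7. Place at column 7.
Row 4: attacked by (1,7)→{4,7}; (2,5)→{3,5,7}; (3,3)→{2,3,4}; (6,4)→{2,4,6}. Safe: 1. Place at column 1.
Row 5: attacked by (1,7)→{3,7}; (2,5)→{2,5}; (3,3)→{1,3,5}; (4,1)→{1,2}; (6,4)→{3,4,5}. Safe: 6. Place at column 6.
Row 7: attacked by (1,7)→{1,7}; (2,5)→{5}; (3,3)→{3,7}; (4,1)→{1,4}; (5,6)→{4,6}; (6,4)→{3,4,5}. Safe: 2. Place at column 2.
Columns [7, 5, 3, 1, 6, 4, 2], r−c [-6, -3, 0, 3, -1, 2, 5], r+c [8, 7, 6, 5, 11, 10, 9] are all distinct, so no two queens attack.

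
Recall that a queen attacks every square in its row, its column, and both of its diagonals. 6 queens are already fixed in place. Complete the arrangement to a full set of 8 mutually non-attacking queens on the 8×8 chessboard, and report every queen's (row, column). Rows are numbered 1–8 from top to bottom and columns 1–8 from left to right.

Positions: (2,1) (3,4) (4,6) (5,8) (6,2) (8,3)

(1,5) (2,1) (3,4) (4,6) (5,8) (6,2) (7,7) (8,3)

Row 1: attacked by (2,1)→{1,2}; (3,4)→{2,4,6}; (4,6)→{3,6}; (5,8)→{4,8}; (6,2)→{2,7}; (8,3)→{3}. Safe: 5. Place at column 5.
Row 7: attacked by (1,5)→{5}; (2,1)→{1,6}; (3,4)→{4,8}; (4,6)→{3,6}; (5,8)→{6,8}; (6,2)→{1,2,3}; (8,3)→{2,3,4}. Safe: 7. Place at column 7.
Columns [5, 1, 4, 6, 8, 2, 7, 3], r−c [-4, 1, -1, -2, -3, 4, 0, 5], r+c [6, 3, 7, 10, 13, 8, 14, 11] are all distinct, so no two queens attack.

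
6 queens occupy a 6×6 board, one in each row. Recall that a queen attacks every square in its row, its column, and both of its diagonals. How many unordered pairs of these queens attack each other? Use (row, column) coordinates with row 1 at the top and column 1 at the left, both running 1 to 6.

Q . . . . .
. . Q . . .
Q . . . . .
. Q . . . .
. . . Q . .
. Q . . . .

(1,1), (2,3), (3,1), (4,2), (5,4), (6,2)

3

Same column: (1,1)–(3,1) (column 1); (4,2)–(6,2) (column 2).
Same diagonal: (3,1)–(4,2) (|3−4| = |1−2| = 1).
Total attacking pairs: 3.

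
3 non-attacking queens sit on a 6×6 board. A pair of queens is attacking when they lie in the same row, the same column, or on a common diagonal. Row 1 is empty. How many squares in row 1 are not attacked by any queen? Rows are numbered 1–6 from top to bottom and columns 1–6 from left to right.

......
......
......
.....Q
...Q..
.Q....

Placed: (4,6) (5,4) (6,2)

2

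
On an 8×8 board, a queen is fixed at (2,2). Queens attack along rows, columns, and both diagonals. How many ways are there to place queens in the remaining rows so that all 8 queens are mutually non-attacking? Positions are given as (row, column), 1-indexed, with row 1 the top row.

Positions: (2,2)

16

Branch on row 1: col 4 → 6; col 5 → 4; col 6 → 2; col 7 → 2; col 8 → 2.
Sum: 6 + 4 + 2 + 2 + 2 = 16.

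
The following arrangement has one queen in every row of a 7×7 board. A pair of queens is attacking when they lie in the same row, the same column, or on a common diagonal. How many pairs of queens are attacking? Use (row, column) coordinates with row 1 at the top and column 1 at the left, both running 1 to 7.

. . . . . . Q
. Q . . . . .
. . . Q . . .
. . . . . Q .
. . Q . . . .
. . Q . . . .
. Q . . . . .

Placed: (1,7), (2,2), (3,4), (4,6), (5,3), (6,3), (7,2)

4

Same column: (2,2)–(7,2) (column 2); (5,3)–(6,3) (column 3).
Same diagonal: (1,7)–(5,3) (|1−5| = |7−3| = 4); (6,3)–(7,2) (|6−7| = |3−2| = 1).
Total attacking pairs: 4.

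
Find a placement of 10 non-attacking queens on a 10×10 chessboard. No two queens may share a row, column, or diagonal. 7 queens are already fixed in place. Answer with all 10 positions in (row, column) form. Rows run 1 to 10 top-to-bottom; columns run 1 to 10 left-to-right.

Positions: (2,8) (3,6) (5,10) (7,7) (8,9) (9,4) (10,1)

(1,5) (2,8) (3,6) (4,3) (5,10) (6,2) (7,7) (8,9) (9,4) (10,1)

Row 1: attacked by (2,8)→{7,8,9}; (3,6)→{4,6,8}; (5,10)→{6,10}; (7,7)→{1,7}; (8,9)→{2,9}; (9,4)→{4}; (10,1)→{1,10}. Safe: 3, 5. Place at column 5.
Row 4: attacked by (1,5)→{2,5,8}; (2,8)→{6,8,10}; (3,6)→{5,6,7}; (5,10)→{9,10}; (7,7)→{4,7,10}; (8,9)→{5,9}; (9,4)→{4,9}; (10,1)→{1,7}. Safe: 3. Place at column 3.
Row 6: attacked by (1,5)→{5,10}; (2,8)→{4,8}; (3,6)→{3,6,9}; (4,3)→{1,3,5}; (5,10)→{9,10}; (7,7)→{6,7,8}; (8,9)→{7,9}; (9,4)→{1,4,7}; (10,1)→{1,5}. Safe: 2. Place at column 2.
Columns [5, 8, 6, 3, 10, 2, 7, 9, 4, 1], r−c [-4, -6, -3, 1, -5, 4, 0, -1, 5, 9], r+c [6, 10, 9, 7, 15, 8, 14, 17, 13, 11] are all distinct, so no two queens attack.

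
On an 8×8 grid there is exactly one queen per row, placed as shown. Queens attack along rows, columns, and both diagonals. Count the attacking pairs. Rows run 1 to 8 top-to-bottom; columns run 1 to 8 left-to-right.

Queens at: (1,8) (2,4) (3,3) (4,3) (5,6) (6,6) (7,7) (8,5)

6

Same column: (3,3)–(4,3) (column 3); (5,6)–(6,6) (column 6).
Same diagonal: (2,4)–(3,3) (|2−3| = |4−3| = 1); (3,3)–(6,6) (|3−6| = |3−6| = 3); (3,3)–(7,7) (|3−7| = |3−7| = 4); (6,6)–(7,7) (|6−7| = |6−7| = 1).
Total attacking pairs: 6.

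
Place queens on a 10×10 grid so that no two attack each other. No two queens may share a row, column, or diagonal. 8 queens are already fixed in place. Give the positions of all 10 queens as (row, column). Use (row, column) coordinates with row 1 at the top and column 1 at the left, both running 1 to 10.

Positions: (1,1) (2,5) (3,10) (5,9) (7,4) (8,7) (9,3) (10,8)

(1,1) (2,5) (3,10) (4,6) (5,9) (6,2) (7,4) (8,7) (9,3) (10,8)

Row 4: attacked by (1,1)→{1,4}; (2,5)→{3,5,7}; (3,10)→{9,10}; (5,9)→{8,9,10}; (7,4)→{1,4,7}; (8,7)→{3,7}; (9,3)→{3,8}; (10,8)→{2,8}. Safe: 6. Place at column 6.
Row 6: attacked by (1,1)→{1,6}; (2,5)→{1,5,9}; (3,10)→{7,10}; (4,6)→{4,6,8}; (5,9)→{8,9,10}; (7,4)→{3,4,5}; (8,7)→{5,7,9}; (9,3)→{3,6}; (10,8)→{4,8}. Safe: 2. Place at column 2.
Columns [1, 5, 10, 6, 9, 2, 4, 7, 3, 8], r−c [0, -3, -7, -2, -4, 4, 3, 1, 6, 2], r+c [2, 7, 13, 10, 14, 8, 11, 15, 12, 18] are all distinct, so no two queens attack.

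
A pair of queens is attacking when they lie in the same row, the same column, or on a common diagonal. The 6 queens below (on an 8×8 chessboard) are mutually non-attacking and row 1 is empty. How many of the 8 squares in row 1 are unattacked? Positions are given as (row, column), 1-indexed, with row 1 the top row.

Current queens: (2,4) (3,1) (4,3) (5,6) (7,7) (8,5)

1

(2,4) attacks row 1 at column 4 and diagonals 3, 5.
(3,1) attacks row 1 at column 1 and diagonals 3.
(4,3) attacks row 1 at column 3 and diagonals 6.
(5,6) attacks row 1 at column 6 and diagonals 2.
(7,7) attacks row 1 at column 7 and diagonals 1.
(8,5) attacks row 1 at column 5.
Attacked columns: {1, 2, 3, 4, 5, 6, 7}. Safe: {8}.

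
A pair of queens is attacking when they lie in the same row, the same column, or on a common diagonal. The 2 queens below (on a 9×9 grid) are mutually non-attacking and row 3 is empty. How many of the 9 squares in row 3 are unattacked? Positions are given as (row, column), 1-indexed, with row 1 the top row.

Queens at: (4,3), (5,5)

(4,3) attacks row 3 at column 3 and diagonals 2, 4.
(5,5) attacks row 3 at column 5 and diagonals 3, 7.
Attacked columns: {2, 3, 4, 5, 7}. Safe: {1, 6, 8, 9}.

4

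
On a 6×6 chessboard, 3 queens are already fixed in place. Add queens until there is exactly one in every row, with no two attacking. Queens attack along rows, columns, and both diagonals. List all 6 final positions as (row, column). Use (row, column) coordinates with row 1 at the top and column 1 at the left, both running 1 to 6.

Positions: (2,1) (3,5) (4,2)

(1,4) (2,1) (3,5) (4,2) (5,6) (6,3)

Row 1: attacked by (2,1)→{1,2}; (3,5)→{3,5}; (4,2)→{2,5}. Safe: 4, 6. Place at column 4.
Row 5: attacked by (1,4)→{4}; (2,1)→{1,4}; (3,5)→{3,5}; (4,2)→{1,2,3}. Safe: 6. Place at column 6.
Row 6: attacked by (1,4)→{4}; (2,1)→{1,5}; (3,5)→{2,5}; (4,2)→{2,4}; (5,6)→{5,6}. Safe: 3. Place at column 3.
Columns [4, 1, 5, 2, 6, 3], r−c [-3, 1, -2, 2, -1, 3], r+c [5, 3, 8, 6, 11, 9] are all distinct, so no two queens attack.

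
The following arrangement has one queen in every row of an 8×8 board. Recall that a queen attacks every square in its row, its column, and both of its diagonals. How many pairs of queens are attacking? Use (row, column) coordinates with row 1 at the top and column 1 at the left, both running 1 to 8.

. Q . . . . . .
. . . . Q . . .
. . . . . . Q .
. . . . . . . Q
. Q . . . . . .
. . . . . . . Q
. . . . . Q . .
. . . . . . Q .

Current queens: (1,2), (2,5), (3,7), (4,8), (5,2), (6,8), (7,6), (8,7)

6

Same column: (1,2)–(5,2) (column 2); (3,7)–(8,7) (column 7); (4,8)–(6,8) (column 8).
Same diagonal: (2,5)–(5,2) (|2−5| = |5−2| = 3); (3,7)–(4,8) (|3−4| = |7−8| = 1); (7,6)–(8,7) (|7−8| = |6−7| = 1).
Total attacking pairs: 6.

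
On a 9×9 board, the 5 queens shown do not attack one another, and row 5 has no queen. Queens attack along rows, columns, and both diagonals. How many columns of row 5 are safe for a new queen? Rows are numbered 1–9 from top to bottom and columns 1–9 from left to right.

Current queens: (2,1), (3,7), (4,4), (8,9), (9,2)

(2,1) attacks row 5 at column 1 and diagonals 4.
(3,7) attacks row 5 at column 7 and diagonals 5, 9.
(4,4) attacks row 5 at column 4 and diagonals 3, 5.
(8,9) attacks row 5 at column 9 and diagonals 6.
(9,2) attacks row 5 at column 2 and diagonals 6.
Attacked columns: {1, 2, 3, 4, 5, 6, 7, 9}. Safe: {8}.

1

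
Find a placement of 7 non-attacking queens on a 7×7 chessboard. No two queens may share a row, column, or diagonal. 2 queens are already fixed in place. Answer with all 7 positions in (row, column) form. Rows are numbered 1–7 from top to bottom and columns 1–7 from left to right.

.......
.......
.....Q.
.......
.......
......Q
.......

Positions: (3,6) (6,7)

(1,3) (2,1) (3,6) (4,4) (5,2) (6,7) (7,5)

Row 1: attacked by (3,6)→{4,6}; (6,7)→{2,7}. Safe: 1, 3, 5. Place at column 3.
Row 2: attacked by (1,3)→{2,3,4}; (3,6)→{5,6,7}; (6,7)→{3,7}. Safe: 1. Place at column 1.
Row 4: attacked by (1,3)→{3,6}; (2,1)→{1,3}; (3,6)→{5,6,7}; (6,7)→{5,7}. Safe: 2, 4. Place at column 4.
Row 5: attacked by (1,3)→{3,7}; (2,1)→{1,4}; (3,6)→{4,6}; (4,4)→{3,4,5}; (6,7)→{6,7}. Safe: 2. Place at column 2.
Row 7: attacked by (1,3)→{3}; (2,1)→{1,6}; (3,6)→{2,6}; (4,4)→{1,4,7}; (5,2)→{2,4}; (6,7)→{6,7}. Safe: 5. Place at column 5.
Columns [3, 1, 6, 4, 2, 7, 5], r−c [-2, 1, -3, 0, 3, -1, 2], r+c [4, 3, 9, 8, 7, 13, 12] are all distinct, so no two queens attack.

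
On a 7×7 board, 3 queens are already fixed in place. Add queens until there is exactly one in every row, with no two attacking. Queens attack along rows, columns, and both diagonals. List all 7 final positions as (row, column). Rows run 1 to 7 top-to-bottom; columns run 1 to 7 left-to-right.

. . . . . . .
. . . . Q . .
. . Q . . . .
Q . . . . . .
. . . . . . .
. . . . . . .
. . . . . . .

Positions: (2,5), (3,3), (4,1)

Row 1: attacked by (2,5)→{4,5,6}; (3,3)→{1,3,5}; (4,1)→{1,4}. Safe: 2, 7. Place at column 7.
Row 5: attacked by (1,7)→{3,7}; (2,5)→{2,5}; (3,3)→{1,3,5}; (4,1)→{1,2}. Safe: 4, 6. Place at column 6.
Row 6: attacked by (1,7)→{2,7}; (2,5)→{1,5}; (3,3)→{3,6}; (4,1)→{1,3}; (5,6)→{5,6,7}. Safe: 4. Place at column 4.
Row 7: attacked by (1,7)→{1,7}; (2,5)→{5}; (3,3)→{3,7}; (4,1)→{1,4}; (5,6)→{4,6}; (6,4)→{3,4,5}. Safe: 2. Place at column 2.
Columns [7, 5, 3, 1, 6, 4, 2], r−c [-6, -3, 0, 3, -1, 2, 5], r+c [8, 7, 6, 5, 11, 10, 9] are all distinct, so no two queens attack.

(1,7) (2,5) (3,3) (4,1) (5,6) (6,4) (7,2)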